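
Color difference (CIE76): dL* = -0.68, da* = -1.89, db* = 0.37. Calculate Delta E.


Formula: Delta E = sqrt(dL*^2 + da*^2 + db*^2)
Step 1: dL*^2 = (-0.68)^2 = 0.4624
Step 2: da*^2 = (-1.89)^2 = 3.5721
Step 3: db*^2 = 0.37^2 = 0.1369
Step 4: Sum = 0.4624 + 3.5721 + 0.1369 = 4.1714
Step 5: Delta E = sqrt(4.1714) = 2.04

2.04 Delta E


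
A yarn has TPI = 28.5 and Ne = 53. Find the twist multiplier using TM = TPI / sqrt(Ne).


Formula: TM = TPI / sqrt(Ne)
Step 1: sqrt(Ne) = sqrt(53) = 7.2801
Step 2: TM = 28.5 / 7.2801 = 3.91

3.91 TM


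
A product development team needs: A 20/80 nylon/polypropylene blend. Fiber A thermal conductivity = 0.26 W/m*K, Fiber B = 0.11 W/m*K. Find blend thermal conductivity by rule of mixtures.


Formula: Blend property = (fraction_A * property_A) + (fraction_B * property_B)
Step 1: Contribution A = 20/100 * 0.26 W/m*K = 0.052 W/m*K
Step 2: Contribution B = 80/100 * 0.11 W/m*K = 0.088 W/m*K
Step 3: Blend thermal conductivity = 0.052 + 0.088 = 0.14 W/m*K

0.14 W/m*K


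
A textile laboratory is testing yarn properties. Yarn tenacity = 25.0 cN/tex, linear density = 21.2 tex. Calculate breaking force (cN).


Formula: Breaking force = Tenacity * Linear density
F = 25.0 cN/tex * 21.2 tex
F = 530.00 cN

530.00 cN


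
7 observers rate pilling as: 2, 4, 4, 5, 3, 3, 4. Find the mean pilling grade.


Formula: Mean = sum / count
Sum = 2 + 4 + 4 + 5 + 3 + 3 + 4 = 25
Mean = 25 / 7 = 3.6

3.6


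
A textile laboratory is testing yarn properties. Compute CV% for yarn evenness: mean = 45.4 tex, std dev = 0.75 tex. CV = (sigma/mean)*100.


Formula: CV% = (standard deviation / mean) * 100
Step 1: Ratio = 0.75 / 45.4 = 0.01652
Step 2: CV% = 0.01652 * 100 = 1.652% ≈ 1.7%

1.7%


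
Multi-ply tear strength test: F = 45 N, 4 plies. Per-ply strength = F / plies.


Formula: Per-ply strength = Total force / Number of plies
Per-ply = 45 N / 4
Per-ply = 11.25 N

11.25 N


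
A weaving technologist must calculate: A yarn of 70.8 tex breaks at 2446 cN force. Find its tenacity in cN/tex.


Formula: Tenacity = Breaking force / Linear density
Tenacity = 2446 cN / 70.8 tex
Tenacity = 34.55 cN/tex

34.55 cN/tex


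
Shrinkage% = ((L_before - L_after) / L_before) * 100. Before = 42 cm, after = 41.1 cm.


Formula: Shrinkage% = ((L_before - L_after) / L_before) * 100
Step 1: Shrinkage = 42 - 41.1 = 0.9 cm
Step 2: Shrinkage% = (0.9 / 42) * 100
Step 3: Shrinkage% = 0.021429 * 100 = 2.1429% ≈ 2.1%

2.1%


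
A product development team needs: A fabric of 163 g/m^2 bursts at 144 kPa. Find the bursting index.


Formula: Bursting Index = Bursting Strength / Fabric GSM
BI = 144 kPa / 163 g/m^2
BI = 0.883 kPa/(g/m^2)

0.883 kPa/(g/m^2)


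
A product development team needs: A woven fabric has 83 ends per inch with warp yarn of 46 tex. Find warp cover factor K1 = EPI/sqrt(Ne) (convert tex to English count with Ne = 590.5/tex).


Formula: K1 = EPI / sqrt(Ne), with Ne = 590.5 / tex_warp
Step 1: Ne = 590.5 / 46 = 12.837
Step 2: sqrt(Ne) = sqrt(12.837) = 3.5829
Step 3: K1 = 83 / 3.5829 = 23.2

23.2


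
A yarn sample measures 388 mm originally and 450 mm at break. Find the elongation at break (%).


Formula: Elongation (%) = ((L_break - L0) / L0) * 100
Step 1: Extension = 450 - 388 = 62 mm
Step 2: Elongation = (62 / 388) * 100
Step 3: Elongation = 0.159794 * 100 = 15.9794% ≈ 16.0%

16.0%


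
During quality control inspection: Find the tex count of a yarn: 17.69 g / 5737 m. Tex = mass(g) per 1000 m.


Formula: Tex = (mass_g / length_m) * 1000
Substituting: Tex = (17.69 / 5737) * 1000
Intermediate: 17.69 / 5737 = 0.00308349 g/m
Tex = 0.00308349 * 1000 = 3.08 tex

3.08 tex


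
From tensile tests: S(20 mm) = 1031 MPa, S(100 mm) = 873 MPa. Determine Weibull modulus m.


Formula: m = ln(L1/L2) / ln(S2/S1)
Step 1: ln(L1/L2) = ln(20/100) = -1.60944
Step 2: S2/S1 = 873/1031 = 0.84675
Step 3: ln(S2/S1) = ln(0.84675) = -0.16635
Step 4: m = -1.60944 / -0.16635 = 9.68

9.68 (Weibull m)


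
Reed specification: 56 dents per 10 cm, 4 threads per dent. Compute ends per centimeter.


Formula: EPC = (dents per 10 cm * ends per dent) / 10
Step 1: Total ends per 10 cm = 56 * 4 = 224
Step 2: EPC = 224 / 10 = 22.4 ends/cm

22.4 ends/cm


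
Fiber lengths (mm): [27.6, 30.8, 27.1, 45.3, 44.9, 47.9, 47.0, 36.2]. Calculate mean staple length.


Formula: Mean = sum of lengths / count
Sum = 27.6 + 30.8 + 27.1 + 45.3 + 44.9 + 47.9 + 47.0 + 36.2
Sum = 306.8 mm
Mean = 306.8 / 8 = 38.35 mm

38.35 mm


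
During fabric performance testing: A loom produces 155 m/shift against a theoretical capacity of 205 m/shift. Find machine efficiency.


Formula: Efficiency% = (Actual output / Theoretical output) * 100
Efficiency% = (155 / 205) * 100
Efficiency% = 0.756098 * 100 = 75.6098% ≈ 75.6%

75.6%


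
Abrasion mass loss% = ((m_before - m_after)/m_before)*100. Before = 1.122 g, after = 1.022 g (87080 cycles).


Formula: Mass loss% = ((m_before - m_after) / m_before) * 100
Step 1: Mass loss = 1.122 - 1.022 = 0.1 g
Step 2: Ratio = 0.1 / 1.122 = 0.0891266
Step 3: Mass loss% = 0.0891266 * 100 = 8.91266% ≈ 8.91%

8.91%


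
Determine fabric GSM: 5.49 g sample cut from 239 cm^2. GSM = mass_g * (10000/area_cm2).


Formula: GSM = mass_g / area_m2
Step 1: Convert area: 239 cm^2 = 239 / 10000 = 0.0239 m^2
Step 2: GSM = 5.49 g / 0.0239 m^2 = 229.7 g/m^2

229.7 g/m^2


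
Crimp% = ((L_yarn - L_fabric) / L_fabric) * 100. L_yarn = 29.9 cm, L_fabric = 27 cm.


Formula: Crimp% = ((L_yarn - L_fabric) / L_fabric) * 100
Step 1: Extension = 29.9 - 27 = 2.9 cm
Step 2: Crimp% = (2.9 / 27) * 100
Step 3: Crimp% = 0.107407 * 100 = 10.7407% ≈ 10.7%

10.7%


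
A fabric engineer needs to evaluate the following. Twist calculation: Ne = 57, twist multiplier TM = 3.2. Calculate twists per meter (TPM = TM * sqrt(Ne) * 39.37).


Formula: TPM = TM * sqrt(Ne) * 39.37
Step 1: sqrt(Ne) = sqrt(57) = 7.5498
Step 2: TM * sqrt(Ne) = 3.2 * 7.5498 = 24.1594
Step 3: TPM = 24.1594 * 39.37 = 951 twists/m

951 twists/m


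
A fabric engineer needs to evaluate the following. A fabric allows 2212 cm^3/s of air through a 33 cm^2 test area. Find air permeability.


Formula: Air Permeability = Airflow / Test Area
AP = 2212 cm^3/s / 33 cm^2
AP = 67.0 cm^3/s/cm^2

67.0 cm^3/s/cm^2


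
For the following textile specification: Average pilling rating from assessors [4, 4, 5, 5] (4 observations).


Formula: Mean = sum / count
Sum = 4 + 4 + 5 + 5 = 18
Mean = 18 / 4 = 4.5

4.5


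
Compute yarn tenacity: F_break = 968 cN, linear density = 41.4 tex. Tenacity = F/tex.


Formula: Tenacity = Breaking force / Linear density
Tenacity = 968 cN / 41.4 tex
Tenacity = 23.38 cN/tex

23.38 cN/tex


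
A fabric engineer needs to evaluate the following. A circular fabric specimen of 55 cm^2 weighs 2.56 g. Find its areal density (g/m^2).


Formula: GSM = mass_g / area_m2
Step 1: Convert area: 55 cm^2 = 55 / 10000 = 0.0055 m^2
Step 2: GSM = 2.56 g / 0.0055 m^2 = 465.5 g/m^2

465.5 g/m^2


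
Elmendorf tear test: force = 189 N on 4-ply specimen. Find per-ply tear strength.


Formula: Per-ply strength = Total force / Number of plies
Per-ply = 189 N / 4
Per-ply = 47.25 N

47.25 N


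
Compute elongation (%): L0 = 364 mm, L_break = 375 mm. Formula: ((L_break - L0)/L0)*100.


Formula: Elongation (%) = ((L_break - L0) / L0) * 100
Step 1: Extension = 375 - 364 = 11 mm
Step 2: Elongation = (11 / 364) * 100
Step 3: Elongation = 0.03022 * 100 = 3.022% ≈ 3.0%

3.0%


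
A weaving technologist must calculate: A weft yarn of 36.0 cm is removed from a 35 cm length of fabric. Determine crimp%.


Formula: Crimp% = ((L_yarn - L_fabric) / L_fabric) * 100
Step 1: Extension = 36.0 - 35 = 1.0 cm
Step 2: Crimp% = (1.0 / 35) * 100
Step 3: Crimp% = 0.028571 * 100 = 2.8571% ≈ 2.9%

2.9%


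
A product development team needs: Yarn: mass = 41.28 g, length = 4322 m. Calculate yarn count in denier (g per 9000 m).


Formula: den = (mass_g / length_m) * 9000
Substituting: den = (41.28 / 4322) * 9000
Intermediate: 41.28 / 4322 = 0.00955113 g/m
den = 0.00955113 * 9000 = 86.0 denier

86.0 denier


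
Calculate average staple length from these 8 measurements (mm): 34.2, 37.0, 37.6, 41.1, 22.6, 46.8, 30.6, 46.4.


Formula: Mean = sum of lengths / count
Sum = 34.2 + 37.0 + 37.6 + 41.1 + 22.6 + 46.8 + 30.6 + 46.4
Sum = 296.3 mm
Mean = 296.3 / 8 = 37.04 mm

37.04 mm


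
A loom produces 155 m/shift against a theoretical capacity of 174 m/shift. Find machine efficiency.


Formula: Efficiency% = (Actual output / Theoretical output) * 100
Efficiency% = (155 / 174) * 100
Efficiency% = 0.890805 * 100 = 89.0805% ≈ 89.1%

89.1%


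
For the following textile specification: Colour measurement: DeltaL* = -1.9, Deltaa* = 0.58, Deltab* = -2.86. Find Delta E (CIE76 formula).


Formula: Delta E = sqrt(dL*^2 + da*^2 + db*^2)
Step 1: dL*^2 = (-1.9)^2 = 3.61
Step 2: da*^2 = 0.58^2 = 0.3364
Step 3: db*^2 = (-2.86)^2 = 8.1796
Step 4: Sum = 3.61 + 0.3364 + 8.1796 = 12.126
Step 5: Delta E = sqrt(12.126) = 3.48

3.48 Delta E


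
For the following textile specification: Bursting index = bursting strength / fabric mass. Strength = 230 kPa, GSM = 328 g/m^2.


Formula: Bursting Index = Bursting Strength / Fabric GSM
BI = 230 kPa / 328 g/m^2
BI = 0.701 kPa/(g/m^2)

0.701 kPa/(g/m^2)


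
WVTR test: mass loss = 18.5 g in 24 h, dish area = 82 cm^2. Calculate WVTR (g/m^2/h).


Formula: WVTR = mass_loss / (area * time)
Step 1: Convert area: 82 cm^2 = 0.0082 m^2
Step 2: WVTR = 18.5 g / (0.0082 m^2 * 24 h)
Step 3: WVTR = 18.5 / 0.1968 = 94.0 g/m^2/h

94.0 g/m^2/h


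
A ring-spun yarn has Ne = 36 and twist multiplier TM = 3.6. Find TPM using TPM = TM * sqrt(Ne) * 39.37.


Formula: TPM = TM * sqrt(Ne) * 39.37
Step 1: sqrt(Ne) = sqrt(36) = 6
Step 2: TM * sqrt(Ne) = 3.6 * 6 = 21.6
Step 3: TPM = 21.6 * 39.37 = 850 twists/m

850 twists/m


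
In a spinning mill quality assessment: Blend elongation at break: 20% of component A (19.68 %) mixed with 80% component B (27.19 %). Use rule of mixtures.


Formula: Blend property = (fraction_A * property_A) + (fraction_B * property_B)
Step 1: Contribution A = 20/100 * 19.68 % = 3.936 %
Step 2: Contribution B = 80/100 * 27.19 % = 21.752 %
Step 3: Blend elongation at break = 3.936 + 21.752 = 25.688 %

25.688 %


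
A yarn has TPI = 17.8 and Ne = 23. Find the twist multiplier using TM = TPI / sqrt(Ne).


Formula: TM = TPI / sqrt(Ne)
Step 1: sqrt(Ne) = sqrt(23) = 4.7958
Step 2: TM = 17.8 / 4.7958 = 3.71

3.71 TM


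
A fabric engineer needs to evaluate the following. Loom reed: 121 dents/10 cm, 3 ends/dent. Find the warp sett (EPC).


Formula: EPC = (dents per 10 cm * ends per dent) / 10
Step 1: Total ends per 10 cm = 121 * 3 = 363
Step 2: EPC = 363 / 10 = 36.3 ends/cm

36.3 ends/cm


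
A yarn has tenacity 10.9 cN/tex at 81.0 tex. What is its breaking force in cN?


Formula: Breaking force = Tenacity * Linear density
F = 10.9 cN/tex * 81.0 tex
F = 882.90 cN

882.90 cN


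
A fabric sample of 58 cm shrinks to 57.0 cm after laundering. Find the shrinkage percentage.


Formula: Shrinkage% = ((L_before - L_after) / L_before) * 100
Step 1: Shrinkage = 58 - 57.0 = 1.0 cm
Step 2: Shrinkage% = (1.0 / 58) * 100
Step 3: Shrinkage% = 0.017241 * 100 = 1.7241% ≈ 1.7%

1.7%


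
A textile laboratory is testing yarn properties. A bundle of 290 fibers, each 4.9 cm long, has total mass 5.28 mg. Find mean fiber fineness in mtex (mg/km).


Formula: fineness (mtex) = mass (mg) / total length (km) = (mass_mg / total_length_m) * 1000
Step 1: Convert fiber length: 4.9 cm = 0.049 m
Step 2: Total fiber length = 290 * 0.049 = 14.21 m
Step 3: Linear density = 5.28 mg / 14.21 m = 0.3716 mg/m
Step 4: fineness = 0.3716 * 1000 = 371.6 mtex

371.6 mtex


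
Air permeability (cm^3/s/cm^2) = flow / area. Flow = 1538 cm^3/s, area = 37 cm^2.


Formula: Air Permeability = Airflow / Test Area
AP = 1538 cm^3/s / 37 cm^2
AP = 41.6 cm^3/s/cm^2

41.6 cm^3/s/cm^2


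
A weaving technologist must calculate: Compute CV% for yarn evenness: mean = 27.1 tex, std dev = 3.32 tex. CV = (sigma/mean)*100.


Formula: CV% = (standard deviation / mean) * 100
Step 1: Ratio = 3.32 / 27.1 = 0.122509
Step 2: CV% = 0.122509 * 100 = 12.2509% ≈ 12.3%

12.3%


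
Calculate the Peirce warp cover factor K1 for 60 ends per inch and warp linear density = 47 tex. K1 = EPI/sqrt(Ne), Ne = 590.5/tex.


Formula: K1 = EPI / sqrt(Ne), with Ne = 590.5 / tex_warp
Step 1: Ne = 590.5 / 47 = 12.564
Step 2: sqrt(Ne) = sqrt(12.564) = 3.5446
Step 3: K1 = 60 / 3.5446 = 16.9

16.9


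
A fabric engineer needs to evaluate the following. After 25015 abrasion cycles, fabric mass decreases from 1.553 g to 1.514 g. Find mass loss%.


Formula: Mass loss% = ((m_before - m_after) / m_before) * 100
Step 1: Mass loss = 1.553 - 1.514 = 0.039 g
Step 2: Ratio = 0.039 / 1.553 = 0.0251127
Step 3: Mass loss% = 0.0251127 * 100 = 2.51127% ≈ 2.51%

2.51%


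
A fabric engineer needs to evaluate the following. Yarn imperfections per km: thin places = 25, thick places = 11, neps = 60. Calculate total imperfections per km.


Formula: Total = thin places + thick places + neps
Total = 25 + 11 + 60
Total = 96 imperfections/km

96 imperfections/km


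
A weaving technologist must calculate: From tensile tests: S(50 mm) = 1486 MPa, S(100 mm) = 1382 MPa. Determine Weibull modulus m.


Formula: m = ln(L1/L2) / ln(S2/S1)
Step 1: ln(L1/L2) = ln(50/100) = -0.69315
Step 2: S2/S1 = 1382/1486 = 0.93001
Step 3: ln(S2/S1) = ln(0.93001) = -0.07256
Step 4: m = -0.69315 / -0.07256 = 9.55

9.55 (Weibull m)


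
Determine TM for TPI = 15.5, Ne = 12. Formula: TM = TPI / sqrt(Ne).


Formula: TM = TPI / sqrt(Ne)
Step 1: sqrt(Ne) = sqrt(12) = 3.4641
Step 2: TM = 15.5 / 3.4641 = 4.47

4.47 TM


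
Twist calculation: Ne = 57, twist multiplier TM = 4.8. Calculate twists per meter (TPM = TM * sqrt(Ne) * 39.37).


Formula: TPM = TM * sqrt(Ne) * 39.37
Step 1: sqrt(Ne) = sqrt(57) = 7.5498
Step 2: TM * sqrt(Ne) = 4.8 * 7.5498 = 36.239
Step 3: TPM = 36.239 * 39.37 = 1427 twists/m

1427 twists/m


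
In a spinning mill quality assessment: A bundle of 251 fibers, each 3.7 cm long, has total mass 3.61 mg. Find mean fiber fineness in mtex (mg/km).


Formula: fineness (mtex) = mass (mg) / total length (km) = (mass_mg / total_length_m) * 1000
Step 1: Convert fiber length: 3.7 cm = 0.037 m
Step 2: Total fiber length = 251 * 0.037 = 9.287 m
Step 3: Linear density = 3.61 mg / 9.287 m = 0.3887 mg/m
Step 4: fineness = 0.3887 * 1000 = 388.7 mtex

388.7 mtex


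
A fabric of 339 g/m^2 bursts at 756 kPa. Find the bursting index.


Formula: Bursting Index = Bursting Strength / Fabric GSM
BI = 756 kPa / 339 g/m^2
BI = 2.230 kPa/(g/m^2)

2.230 kPa/(g/m^2)


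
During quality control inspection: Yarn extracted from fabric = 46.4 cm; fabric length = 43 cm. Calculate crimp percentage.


Formula: Crimp% = ((L_yarn - L_fabric) / L_fabric) * 100
Step 1: Extension = 46.4 - 43 = 3.4 cm
Step 2: Crimp% = (3.4 / 43) * 100
Step 3: Crimp% = 0.07907 * 100 = 7.907% ≈ 7.9%

7.9%


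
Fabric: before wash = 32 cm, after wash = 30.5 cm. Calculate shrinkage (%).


Formula: Shrinkage% = ((L_before - L_after) / L_before) * 100
Step 1: Shrinkage = 32 - 30.5 = 1.5 cm
Step 2: Shrinkage% = (1.5 / 32) * 100
Step 3: Shrinkage% = 0.046875 * 100 = 4.6875% ≈ 4.7%

4.7%


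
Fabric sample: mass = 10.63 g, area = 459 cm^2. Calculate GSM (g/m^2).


Formula: GSM = mass_g / area_m2
Step 1: Convert area: 459 cm^2 = 459 / 10000 = 0.0459 m^2
Step 2: GSM = 10.63 g / 0.0459 m^2 = 231.6 g/m^2

231.6 g/m^2


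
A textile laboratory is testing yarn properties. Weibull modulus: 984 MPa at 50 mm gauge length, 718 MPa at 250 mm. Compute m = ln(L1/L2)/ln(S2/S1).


Formula: m = ln(L1/L2) / ln(S2/S1)
Step 1: ln(L1/L2) = ln(50/250) = -1.60944
Step 2: S2/S1 = 718/984 = 0.72967
Step 3: ln(S2/S1) = ln(0.72967) = -0.31516
Step 4: m = -1.60944 / -0.31516 = 5.11

5.11 (Weibull m)


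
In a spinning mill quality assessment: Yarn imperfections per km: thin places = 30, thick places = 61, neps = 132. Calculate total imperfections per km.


Formula: Total = thin places + thick places + neps
Total = 30 + 61 + 132
Total = 223 imperfections/km

223 imperfections/km


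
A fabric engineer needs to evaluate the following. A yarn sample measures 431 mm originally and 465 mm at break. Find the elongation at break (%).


Formula: Elongation (%) = ((L_break - L0) / L0) * 100
Step 1: Extension = 465 - 431 = 34 mm
Step 2: Elongation = (34 / 431) * 100
Step 3: Elongation = 0.078886 * 100 = 7.8886% ≈ 7.9%

7.9%


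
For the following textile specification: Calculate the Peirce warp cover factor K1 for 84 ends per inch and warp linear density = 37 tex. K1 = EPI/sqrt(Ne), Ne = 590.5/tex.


Formula: K1 = EPI / sqrt(Ne), with Ne = 590.5 / tex_warp
Step 1: Ne = 590.5 / 37 = 15.959
Step 2: sqrt(Ne) = sqrt(15.959) = 3.9949
Step 3: K1 = 84 / 3.9949 = 21.0

21.0


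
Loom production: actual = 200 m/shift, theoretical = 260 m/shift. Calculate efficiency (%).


Formula: Efficiency% = (Actual output / Theoretical output) * 100
Efficiency% = (200 / 260) * 100
Efficiency% = 0.769231 * 100 = 76.9231% ≈ 76.9%

76.9%


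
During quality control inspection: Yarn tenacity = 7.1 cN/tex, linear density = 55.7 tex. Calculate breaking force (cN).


Formula: Breaking force = Tenacity * Linear density
F = 7.1 cN/tex * 55.7 tex
F = 395.47 cN

395.47 cN


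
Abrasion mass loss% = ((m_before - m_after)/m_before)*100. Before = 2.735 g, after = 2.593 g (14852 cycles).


Formula: Mass loss% = ((m_before - m_after) / m_before) * 100
Step 1: Mass loss = 2.735 - 2.593 = 0.142 g
Step 2: Ratio = 0.142 / 2.735 = 0.0519196
Step 3: Mass loss% = 0.0519196 * 100 = 5.19196% ≈ 5.19%

5.19%


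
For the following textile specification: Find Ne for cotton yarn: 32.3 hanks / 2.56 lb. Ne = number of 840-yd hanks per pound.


Formula: Ne = hanks / mass_lb
Substituting: Ne = 32.3 / 2.56
Ne = 12.6

12.6 Ne


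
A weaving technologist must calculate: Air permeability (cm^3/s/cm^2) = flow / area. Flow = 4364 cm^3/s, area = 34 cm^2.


Formula: Air Permeability = Airflow / Test Area
AP = 4364 cm^3/s / 34 cm^2
AP = 128.4 cm^3/s/cm^2

128.4 cm^3/s/cm^2


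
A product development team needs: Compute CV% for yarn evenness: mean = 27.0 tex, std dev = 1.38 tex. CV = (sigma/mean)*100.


Formula: CV% = (standard deviation / mean) * 100
Step 1: Ratio = 1.38 / 27.0 = 0.051111
Step 2: CV% = 0.051111 * 100 = 5.1111% ≈ 5.1%

5.1%


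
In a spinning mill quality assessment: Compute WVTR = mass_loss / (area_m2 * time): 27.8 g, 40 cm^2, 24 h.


Formula: WVTR = mass_loss / (area * time)
Step 1: Convert area: 40 cm^2 = 0.004 m^2
Step 2: WVTR = 27.8 g / (0.004 m^2 * 24 h)
Step 3: WVTR = 27.8 / 0.096 = 289.6 g/m^2/h

289.6 g/m^2/h


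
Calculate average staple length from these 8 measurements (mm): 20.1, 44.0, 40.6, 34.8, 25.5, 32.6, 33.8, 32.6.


Formula: Mean = sum of lengths / count
Sum = 20.1 + 44.0 + 40.6 + 34.8 + 25.5 + 32.6 + 33.8 + 32.6
Sum = 264.0 mm
Mean = 264.0 / 8 = 33.00 mm

33.00 mm


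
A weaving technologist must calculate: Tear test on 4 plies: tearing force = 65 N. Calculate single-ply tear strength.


Formula: Per-ply strength = Total force / Number of plies
Per-ply = 65 N / 4
Per-ply = 16.25 N

16.25 N


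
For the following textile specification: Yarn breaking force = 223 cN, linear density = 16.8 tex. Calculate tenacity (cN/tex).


Formula: Tenacity = Breaking force / Linear density
Tenacity = 223 cN / 16.8 tex
Tenacity = 13.27 cN/tex

13.27 cN/tex


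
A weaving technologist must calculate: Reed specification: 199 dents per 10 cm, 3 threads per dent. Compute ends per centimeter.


Formula: EPC = (dents per 10 cm * ends per dent) / 10
Step 1: Total ends per 10 cm = 199 * 3 = 597
Step 2: EPC = 597 / 10 = 59.7 ends/cm

59.7 ends/cm


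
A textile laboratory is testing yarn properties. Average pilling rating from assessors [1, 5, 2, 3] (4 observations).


Formula: Mean = sum / count
Sum = 1 + 5 + 2 + 3 = 11
Mean = 11 / 4 = 2.8

2.8


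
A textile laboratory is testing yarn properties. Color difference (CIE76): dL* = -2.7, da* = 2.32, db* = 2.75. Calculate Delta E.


Formula: Delta E = sqrt(dL*^2 + da*^2 + db*^2)
Step 1: dL*^2 = (-2.7)^2 = 7.29
Step 2: da*^2 = 2.32^2 = 5.3824
Step 3: db*^2 = 2.75^2 = 7.5625
Step 4: Sum = 7.29 + 5.3824 + 7.5625 = 20.2349
Step 5: Delta E = sqrt(20.2349) = 4.5

4.5 Delta E


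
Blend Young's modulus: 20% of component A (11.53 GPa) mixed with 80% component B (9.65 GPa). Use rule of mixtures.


Formula: Blend property = (fraction_A * property_A) + (fraction_B * property_B)
Step 1: Contribution A = 20/100 * 11.53 GPa = 2.306 GPa
Step 2: Contribution B = 80/100 * 9.65 GPa = 7.72 GPa
Step 3: Blend Young's modulus = 2.306 + 7.72 = 10.026 GPa

10.026 GPa


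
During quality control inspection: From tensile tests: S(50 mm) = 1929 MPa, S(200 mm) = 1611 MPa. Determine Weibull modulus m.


Formula: m = ln(L1/L2) / ln(S2/S1)
Step 1: ln(L1/L2) = ln(50/200) = -1.38629
Step 2: S2/S1 = 1611/1929 = 0.83515
Step 3: ln(S2/S1) = ln(0.83515) = -0.18014
Step 4: m = -1.38629 / -0.18014 = 7.70

7.70 (Weibull m)


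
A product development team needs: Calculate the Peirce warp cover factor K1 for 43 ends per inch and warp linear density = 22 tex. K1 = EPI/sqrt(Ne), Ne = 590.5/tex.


Formula: K1 = EPI / sqrt(Ne), with Ne = 590.5 / tex_warp
Step 1: Ne = 590.5 / 22 = 26.841
Step 2: sqrt(Ne) = sqrt(26.841) = 5.1808
Step 3: K1 = 43 / 5.1808 = 8.3

8.3


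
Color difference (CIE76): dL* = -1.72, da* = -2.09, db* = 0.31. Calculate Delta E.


Formula: Delta E = sqrt(dL*^2 + da*^2 + db*^2)
Step 1: dL*^2 = (-1.72)^2 = 2.9584
Step 2: da*^2 = (-2.09)^2 = 4.3681
Step 3: db*^2 = 0.31^2 = 0.0961
Step 4: Sum = 2.9584 + 4.3681 + 0.0961 = 7.4226
Step 5: Delta E = sqrt(7.4226) = 2.72

2.72 Delta E


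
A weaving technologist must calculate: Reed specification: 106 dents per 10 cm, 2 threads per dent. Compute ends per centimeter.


Formula: EPC = (dents per 10 cm * ends per dent) / 10
Step 1: Total ends per 10 cm = 106 * 2 = 212
Step 2: EPC = 212 / 10 = 21.2 ends/cm

21.2 ends/cm


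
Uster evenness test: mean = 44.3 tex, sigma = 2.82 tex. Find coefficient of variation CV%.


Formula: CV% = (standard deviation / mean) * 100
Step 1: Ratio = 2.82 / 44.3 = 0.063657
Step 2: CV% = 0.063657 * 100 = 6.3657% ≈ 6.4%

6.4%


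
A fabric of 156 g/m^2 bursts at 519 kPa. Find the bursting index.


Formula: Bursting Index = Bursting Strength / Fabric GSM
BI = 519 kPa / 156 g/m^2
BI = 3.327 kPa/(g/m^2)

3.327 kPa/(g/m^2)


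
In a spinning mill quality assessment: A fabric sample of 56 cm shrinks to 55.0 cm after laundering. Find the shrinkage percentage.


Formula: Shrinkage% = ((L_before - L_after) / L_before) * 100
Step 1: Shrinkage = 56 - 55.0 = 1.0 cm
Step 2: Shrinkage% = (1.0 / 56) * 100
Step 3: Shrinkage% = 0.017857 * 100 = 1.7857% ≈ 1.8%

1.8%


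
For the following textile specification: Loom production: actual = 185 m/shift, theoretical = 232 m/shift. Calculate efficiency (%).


Formula: Efficiency% = (Actual output / Theoretical output) * 100
Efficiency% = (185 / 232) * 100
Efficiency% = 0.797414 * 100 = 79.7414% ≈ 79.7%

79.7%


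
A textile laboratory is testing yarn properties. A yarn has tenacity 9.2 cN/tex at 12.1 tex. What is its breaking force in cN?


Formula: Breaking force = Tenacity * Linear density
F = 9.2 cN/tex * 12.1 tex
F = 111.32 cN

111.32 cN


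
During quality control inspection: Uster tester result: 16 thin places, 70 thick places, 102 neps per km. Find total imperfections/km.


Formula: Total = thin places + thick places + neps
Total = 16 + 70 + 102
Total = 188 imperfections/km

188 imperfections/km


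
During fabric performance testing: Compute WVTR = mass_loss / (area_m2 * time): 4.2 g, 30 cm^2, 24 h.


Formula: WVTR = mass_loss / (area * time)
Step 1: Convert area: 30 cm^2 = 0.003 m^2
Step 2: WVTR = 4.2 g / (0.003 m^2 * 24 h)
Step 3: WVTR = 4.2 / 0.072 = 58.3 g/m^2/h

58.3 g/m^2/h


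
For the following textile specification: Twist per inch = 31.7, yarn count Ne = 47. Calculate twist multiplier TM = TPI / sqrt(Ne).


Formula: TM = TPI / sqrt(Ne)
Step 1: sqrt(Ne) = sqrt(47) = 6.8557
Step 2: TM = 31.7 / 6.8557 = 4.62

4.62 TM


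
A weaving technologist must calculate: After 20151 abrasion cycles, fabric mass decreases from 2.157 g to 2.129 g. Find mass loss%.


Formula: Mass loss% = ((m_before - m_after) / m_before) * 100
Step 1: Mass loss = 2.157 - 2.129 = 0.028 g
Step 2: Ratio = 0.028 / 2.157 = 0.012981
Step 3: Mass loss% = 0.012981 * 100 = 1.2981% ≈ 1.30%

1.30%


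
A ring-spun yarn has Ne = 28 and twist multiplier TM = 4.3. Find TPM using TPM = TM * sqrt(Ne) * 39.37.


Formula: TPM = TM * sqrt(Ne) * 39.37
Step 1: sqrt(Ne) = sqrt(28) = 5.2915
Step 2: TM * sqrt(Ne) = 4.3 * 5.2915 = 22.7535
Step 3: TPM = 22.7535 * 39.37 = 896 twists/m

896 twists/m


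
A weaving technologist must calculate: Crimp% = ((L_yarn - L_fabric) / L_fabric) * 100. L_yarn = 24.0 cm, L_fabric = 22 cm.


Formula: Crimp% = ((L_yarn - L_fabric) / L_fabric) * 100
Step 1: Extension = 24.0 - 22 = 2.0 cm
Step 2: Crimp% = (2.0 / 22) * 100
Step 3: Crimp% = 0.090909 * 100 = 9.0909% ≈ 9.1%

9.1%


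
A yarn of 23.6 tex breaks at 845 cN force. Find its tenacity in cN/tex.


Formula: Tenacity = Breaking force / Linear density
Tenacity = 845 cN / 23.6 tex
Tenacity = 35.81 cN/tex

35.81 cN/tex


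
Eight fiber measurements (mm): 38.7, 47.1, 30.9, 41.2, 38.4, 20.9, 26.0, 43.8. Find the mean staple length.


Formula: Mean = sum of lengths / count
Sum = 38.7 + 47.1 + 30.9 + 41.2 + 38.4 + 20.9 + 26.0 + 43.8
Sum = 287.0 mm
Mean = 287.0 / 8 = 35.88 mm

35.88 mm


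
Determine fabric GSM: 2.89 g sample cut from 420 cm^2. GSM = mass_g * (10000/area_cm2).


Formula: GSM = mass_g / area_m2
Step 1: Convert area: 420 cm^2 = 420 / 10000 = 0.042 m^2
Step 2: GSM = 2.89 g / 0.042 m^2 = 68.8 g/m^2

68.8 g/m^2


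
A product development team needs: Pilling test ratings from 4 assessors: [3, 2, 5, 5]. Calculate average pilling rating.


Formula: Mean = sum / count
Sum = 3 + 2 + 5 + 5 = 15
Mean = 15 / 4 = 3.8

3.8


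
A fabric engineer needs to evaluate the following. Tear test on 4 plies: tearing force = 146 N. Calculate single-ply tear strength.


Formula: Per-ply strength = Total force / Number of plies
Per-ply = 146 N / 4
Per-ply = 36.5 N

36.5 N


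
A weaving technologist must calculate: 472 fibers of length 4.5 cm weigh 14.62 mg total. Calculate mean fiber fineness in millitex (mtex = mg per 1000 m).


Formula: fineness (mtex) = mass (mg) / total length (km) = (mass_mg / total_length_m) * 1000
Step 1: Convert fiber length: 4.5 cm = 0.045 m
Step 2: Total fiber length = 472 * 0.045 = 21.24 m
Step 3: Linear density = 14.62 mg / 21.24 m = 0.6883 mg/m
Step 4: fineness = 0.6883 * 1000 = 688.3 mtex

688.3 mtex


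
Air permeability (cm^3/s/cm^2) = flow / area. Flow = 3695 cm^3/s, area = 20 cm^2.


Formula: Air Permeability = Airflow / Test Area
AP = 3695 cm^3/s / 20 cm^2
AP = 184.8 cm^3/s/cm^2

184.8 cm^3/s/cm^2


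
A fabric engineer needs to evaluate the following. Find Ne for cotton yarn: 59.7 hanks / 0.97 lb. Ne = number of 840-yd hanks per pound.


Formula: Ne = hanks / mass_lb
Substituting: Ne = 59.7 / 0.97
Ne = 61.5

61.5 Ne


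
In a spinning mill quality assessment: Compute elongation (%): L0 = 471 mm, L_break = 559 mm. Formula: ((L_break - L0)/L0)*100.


Formula: Elongation (%) = ((L_break - L0) / L0) * 100
Step 1: Extension = 559 - 471 = 88 mm
Step 2: Elongation = (88 / 471) * 100
Step 3: Elongation = 0.186837 * 100 = 18.6837% ≈ 18.7%

18.7%


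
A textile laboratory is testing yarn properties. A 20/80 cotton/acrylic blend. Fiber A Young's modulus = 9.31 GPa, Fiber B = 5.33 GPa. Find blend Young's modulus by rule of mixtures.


Formula: Blend property = (fraction_A * property_A) + (fraction_B * property_B)
Step 1: Contribution A = 20/100 * 9.31 GPa = 1.862 GPa
Step 2: Contribution B = 80/100 * 5.33 GPa = 4.264 GPa
Step 3: Blend Young's modulus = 1.862 + 4.264 = 6.126 GPa

6.126 GPa


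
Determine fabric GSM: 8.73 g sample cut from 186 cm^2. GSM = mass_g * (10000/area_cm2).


Formula: GSM = mass_g / area_m2
Step 1: Convert area: 186 cm^2 = 186 / 10000 = 0.0186 m^2
Step 2: GSM = 8.73 g / 0.0186 m^2 = 469.4 g/m^2

469.4 g/m^2


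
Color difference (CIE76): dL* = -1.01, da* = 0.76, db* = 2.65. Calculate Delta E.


Formula: Delta E = sqrt(dL*^2 + da*^2 + db*^2)
Step 1: dL*^2 = (-1.01)^2 = 1.0201
Step 2: da*^2 = 0.76^2 = 0.5776
Step 3: db*^2 = 2.65^2 = 7.0225
Step 4: Sum = 1.0201 + 0.5776 + 7.0225 = 8.6202
Step 5: Delta E = sqrt(8.6202) = 2.94

2.94 Delta E


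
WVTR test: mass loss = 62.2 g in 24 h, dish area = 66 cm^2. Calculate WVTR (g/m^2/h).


Formula: WVTR = mass_loss / (area * time)
Step 1: Convert area: 66 cm^2 = 0.0066 m^2
Step 2: WVTR = 62.2 g / (0.0066 m^2 * 24 h)
Step 3: WVTR = 62.2 / 0.1584 = 392.7 g/m^2/h

392.7 g/m^2/h


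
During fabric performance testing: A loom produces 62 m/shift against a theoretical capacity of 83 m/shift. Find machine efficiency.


Formula: Efficiency% = (Actual output / Theoretical output) * 100
Efficiency% = (62 / 83) * 100
Efficiency% = 0.746988 * 100 = 74.6988% ≈ 74.7%

74.7%


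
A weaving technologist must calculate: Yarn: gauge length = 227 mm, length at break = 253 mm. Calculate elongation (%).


Formula: Elongation (%) = ((L_break - L0) / L0) * 100
Step 1: Extension = 253 - 227 = 26 mm
Step 2: Elongation = (26 / 227) * 100
Step 3: Elongation = 0.114537 * 100 = 11.4537% ≈ 11.5%

11.5%


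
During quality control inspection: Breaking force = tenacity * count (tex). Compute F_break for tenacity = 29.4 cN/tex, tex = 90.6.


Formula: Breaking force = Tenacity * Linear density
F = 29.4 cN/tex * 90.6 tex
F = 2663.64 cN

2663.64 cN


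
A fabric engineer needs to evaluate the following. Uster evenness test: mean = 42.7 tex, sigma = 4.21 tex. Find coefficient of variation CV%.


Formula: CV% = (standard deviation / mean) * 100
Step 1: Ratio = 4.21 / 42.7 = 0.098595
Step 2: CV% = 0.098595 * 100 = 9.8595% ≈ 9.9%

9.9%


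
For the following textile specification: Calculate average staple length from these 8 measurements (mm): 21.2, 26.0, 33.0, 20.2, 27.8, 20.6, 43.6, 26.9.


Formula: Mean = sum of lengths / count
Sum = 21.2 + 26.0 + 33.0 + 20.2 + 27.8 + 20.6 + 43.6 + 26.9
Sum = 219.3 mm
Mean = 219.3 / 8 = 27.41 mm

27.41 mm


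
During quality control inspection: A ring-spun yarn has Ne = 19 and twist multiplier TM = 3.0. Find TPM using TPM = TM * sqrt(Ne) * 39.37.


Formula: TPM = TM * sqrt(Ne) * 39.37
Step 1: sqrt(Ne) = sqrt(19) = 4.3589
Step 2: TM * sqrt(Ne) = 3.0 * 4.3589 = 13.0767
Step 3: TPM = 13.0767 * 39.37 = 515 twists/m

515 twists/m


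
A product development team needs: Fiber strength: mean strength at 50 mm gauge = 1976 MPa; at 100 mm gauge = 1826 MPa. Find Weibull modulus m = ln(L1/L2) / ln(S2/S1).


Formula: m = ln(L1/L2) / ln(S2/S1)
Step 1: ln(L1/L2) = ln(50/100) = -0.69315
Step 2: S2/S1 = 1826/1976 = 0.92409
Step 3: ln(S2/S1) = ln(0.92409) = -0.07895
Step 4: m = -0.69315 / -0.07895 = 8.78

8.78 (Weibull m)


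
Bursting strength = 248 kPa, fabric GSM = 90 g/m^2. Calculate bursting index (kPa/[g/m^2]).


Formula: Bursting Index = Bursting Strength / Fabric GSM
BI = 248 kPa / 90 g/m^2
BI = 2.756 kPa/(g/m^2)

2.756 kPa/(g/m^2)


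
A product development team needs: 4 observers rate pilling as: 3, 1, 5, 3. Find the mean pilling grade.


Formula: Mean = sum / count
Sum = 3 + 1 + 5 + 3 = 12
Mean = 12 / 4 = 3.0

3.0


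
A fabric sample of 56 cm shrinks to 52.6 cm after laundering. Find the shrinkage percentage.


Formula: Shrinkage% = ((L_before - L_after) / L_before) * 100
Step 1: Shrinkage = 56 - 52.6 = 3.4 cm
Step 2: Shrinkage% = (3.4 / 56) * 100
Step 3: Shrinkage% = 0.060714 * 100 = 6.0714% ≈ 6.1%

6.1%


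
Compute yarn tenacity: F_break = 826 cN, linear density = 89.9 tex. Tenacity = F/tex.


Formula: Tenacity = Breaking force / Linear density
Tenacity = 826 cN / 89.9 tex
Tenacity = 9.19 cN/tex

9.19 cN/tex


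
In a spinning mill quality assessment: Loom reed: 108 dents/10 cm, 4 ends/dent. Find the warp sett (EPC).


Formula: EPC = (dents per 10 cm * ends per dent) / 10
Step 1: Total ends per 10 cm = 108 * 4 = 432
Step 2: EPC = 432 / 10 = 43.2 ends/cm

43.2 ends/cm


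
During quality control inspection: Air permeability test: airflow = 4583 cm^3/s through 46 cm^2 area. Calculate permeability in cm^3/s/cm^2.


Formula: Air Permeability = Airflow / Test Area
AP = 4583 cm^3/s / 46 cm^2
AP = 99.6 cm^3/s/cm^2

99.6 cm^3/s/cm^2


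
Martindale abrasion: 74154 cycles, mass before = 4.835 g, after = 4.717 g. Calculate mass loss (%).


Formula: Mass loss% = ((m_before - m_after) / m_before) * 100
Step 1: Mass loss = 4.835 - 4.717 = 0.118 g
Step 2: Ratio = 0.118 / 4.835 = 0.0244054
Step 3: Mass loss% = 0.0244054 * 100 = 2.44054% ≈ 2.44%

2.44%


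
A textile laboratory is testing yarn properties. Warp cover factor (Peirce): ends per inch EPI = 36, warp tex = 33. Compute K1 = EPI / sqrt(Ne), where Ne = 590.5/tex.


Formula: K1 = EPI / sqrt(Ne), with Ne = 590.5 / tex_warp
Step 1: Ne = 590.5 / 33 = 17.894
Step 2: sqrt(Ne) = sqrt(17.894) = 4.2301
Step 3: K1 = 36 / 4.2301 = 8.5

8.5


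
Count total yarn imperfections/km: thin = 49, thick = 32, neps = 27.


Formula: Total = thin places + thick places + neps
Total = 49 + 32 + 27
Total = 108 imperfections/km

108 imperfections/km


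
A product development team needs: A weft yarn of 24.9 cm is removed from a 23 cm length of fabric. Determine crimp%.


Formula: Crimp% = ((L_yarn - L_fabric) / L_fabric) * 100
Step 1: Extension = 24.9 - 23 = 1.9 cm
Step 2: Crimp% = (1.9 / 23) * 100
Step 3: Crimp% = 0.082609 * 100 = 8.2609% ≈ 8.3%

8.3%


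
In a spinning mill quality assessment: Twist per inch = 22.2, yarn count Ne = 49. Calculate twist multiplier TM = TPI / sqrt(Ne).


Formula: TM = TPI / sqrt(Ne)
Step 1: sqrt(Ne) = sqrt(49) = 7
Step 2: TM = 22.2 / 7 = 3.17

3.17 TM


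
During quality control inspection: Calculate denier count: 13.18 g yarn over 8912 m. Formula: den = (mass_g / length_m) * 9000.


Formula: den = (mass_g / length_m) * 9000
Substituting: den = (13.18 / 8912) * 9000
Intermediate: 13.18 / 8912 = 0.0014789 g/m
den = 0.0014789 * 9000 = 13.3 denier

13.3 denier


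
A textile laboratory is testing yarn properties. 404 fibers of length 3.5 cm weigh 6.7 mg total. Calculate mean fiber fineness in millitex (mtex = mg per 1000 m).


Formula: fineness (mtex) = mass (mg) / total length (km) = (mass_mg / total_length_m) * 1000
Step 1: Convert fiber length: 3.5 cm = 0.035 m
Step 2: Total fiber length = 404 * 0.035 = 14.14 m
Step 3: Linear density = 6.7 mg / 14.14 m = 0.4738 mg/m
Step 4: fineness = 0.4738 * 1000 = 473.8 mtex

473.8 mtex


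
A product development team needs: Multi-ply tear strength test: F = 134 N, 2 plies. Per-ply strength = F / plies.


Formula: Per-ply strength = Total force / Number of plies
Per-ply = 134 N / 2
Per-ply = 67 N

67 N


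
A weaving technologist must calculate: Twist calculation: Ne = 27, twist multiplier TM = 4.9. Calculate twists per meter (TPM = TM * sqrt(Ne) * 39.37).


Formula: TPM = TM * sqrt(Ne) * 39.37
Step 1: sqrt(Ne) = sqrt(27) = 5.1962
Step 2: TM * sqrt(Ne) = 4.9 * 5.1962 = 25.4614
Step 3: TPM = 25.4614 * 39.37 = 1002 twists/m

1002 twists/m


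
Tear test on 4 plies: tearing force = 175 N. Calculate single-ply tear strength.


Formula: Per-ply strength = Total force / Number of plies
Per-ply = 175 N / 4
Per-ply = 43.75 N

43.75 N


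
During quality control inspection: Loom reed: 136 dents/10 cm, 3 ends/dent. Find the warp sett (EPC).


Formula: EPC = (dents per 10 cm * ends per dent) / 10
Step 1: Total ends per 10 cm = 136 * 3 = 408
Step 2: EPC = 408 / 10 = 40.8 ends/cm

40.8 ends/cm


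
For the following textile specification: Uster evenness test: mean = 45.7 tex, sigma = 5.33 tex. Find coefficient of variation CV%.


Formula: CV% = (standard deviation / mean) * 100
Step 1: Ratio = 5.33 / 45.7 = 0.11663
Step 2: CV% = 0.11663 * 100 = 11.663% ≈ 11.7%

11.7%


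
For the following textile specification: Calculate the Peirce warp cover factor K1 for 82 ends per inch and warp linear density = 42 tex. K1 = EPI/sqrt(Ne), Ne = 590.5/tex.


Formula: K1 = EPI / sqrt(Ne), with Ne = 590.5 / tex_warp
Step 1: Ne = 590.5 / 42 = 14.06
Step 2: sqrt(Ne) = sqrt(14.06) = 3.7497
Step 3: K1 = 82 / 3.7497 = 21.9

21.9


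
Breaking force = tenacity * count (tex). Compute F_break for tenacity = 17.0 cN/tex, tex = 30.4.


Formula: Breaking force = Tenacity * Linear density
F = 17.0 cN/tex * 30.4 tex
F = 516.80 cN

516.80 cN


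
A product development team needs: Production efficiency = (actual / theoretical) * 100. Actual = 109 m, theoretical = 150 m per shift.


Formula: Efficiency% = (Actual output / Theoretical output) * 100
Efficiency% = (109 / 150) * 100
Efficiency% = 0.726667 * 100 = 72.6667% ≈ 72.7%

72.7%


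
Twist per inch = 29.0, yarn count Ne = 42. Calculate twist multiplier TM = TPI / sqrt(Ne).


Formula: TM = TPI / sqrt(Ne)
Step 1: sqrt(Ne) = sqrt(42) = 6.4807
Step 2: TM = 29.0 / 6.4807 = 4.47

4.47 TM


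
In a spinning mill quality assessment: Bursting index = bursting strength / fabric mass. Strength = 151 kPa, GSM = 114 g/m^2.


Formula: Bursting Index = Bursting Strength / Fabric GSM
BI = 151 kPa / 114 g/m^2
BI = 1.325 kPa/(g/m^2)

1.325 kPa/(g/m^2)


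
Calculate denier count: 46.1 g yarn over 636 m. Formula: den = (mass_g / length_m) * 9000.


Formula: den = (mass_g / length_m) * 9000
Substituting: den = (46.1 / 636) * 9000
Intermediate: 46.1 / 636 = 0.07248428 g/m
den = 0.07248428 * 9000 = 652.4 denier

652.4 denier


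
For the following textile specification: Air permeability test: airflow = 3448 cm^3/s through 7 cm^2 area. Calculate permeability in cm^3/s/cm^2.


Formula: Air Permeability = Airflow / Test Area
AP = 3448 cm^3/s / 7 cm^2
AP = 492.6 cm^3/s/cm^2

492.6 cm^3/s/cm^2


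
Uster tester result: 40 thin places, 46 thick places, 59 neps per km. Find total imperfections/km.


Formula: Total = thin places + thick places + neps
Total = 40 + 46 + 59
Total = 145 imperfections/km

145 imperfections/km


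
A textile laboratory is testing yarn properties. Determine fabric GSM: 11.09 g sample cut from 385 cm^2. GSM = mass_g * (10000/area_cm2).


Formula: GSM = mass_g / area_m2
Step 1: Convert area: 385 cm^2 = 385 / 10000 = 0.0385 m^2
Step 2: GSM = 11.09 g / 0.0385 m^2 = 288.1 g/m^2

288.1 g/m^2


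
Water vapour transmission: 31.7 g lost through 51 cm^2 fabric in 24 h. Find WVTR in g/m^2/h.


Formula: WVTR = mass_loss / (area * time)
Step 1: Convert area: 51 cm^2 = 0.0051 m^2
Step 2: WVTR = 31.7 g / (0.0051 m^2 * 24 h)
Step 3: WVTR = 31.7 / 0.1224 = 259.0 g/m^2/h

259.0 g/m^2/h


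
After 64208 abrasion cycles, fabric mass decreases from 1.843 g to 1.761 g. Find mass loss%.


Formula: Mass loss% = ((m_before - m_after) / m_before) * 100
Step 1: Mass loss = 1.843 - 1.761 = 0.082 g
Step 2: Ratio = 0.082 / 1.843 = 0.0444927
Step 3: Mass loss% = 0.0444927 * 100 = 4.44927% ≈ 4.45%

4.45%


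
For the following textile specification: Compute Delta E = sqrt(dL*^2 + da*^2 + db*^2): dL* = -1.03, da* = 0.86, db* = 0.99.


Formula: Delta E = sqrt(dL*^2 + da*^2 + db*^2)
Step 1: dL*^2 = (-1.03)^2 = 1.0609
Step 2: da*^2 = 0.86^2 = 0.7396
Step 3: db*^2 = 0.99^2 = 0.9801
Step 4: Sum = 1.0609 + 0.7396 + 0.9801 = 2.7806
Step 5: Delta E = sqrt(2.7806) = 1.67

1.67 Delta E


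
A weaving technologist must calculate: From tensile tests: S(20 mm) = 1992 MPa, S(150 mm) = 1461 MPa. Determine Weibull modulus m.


Formula: m = ln(L1/L2) / ln(S2/S1)
Step 1: ln(L1/L2) = ln(20/150) = -2.01490
Step 2: S2/S1 = 1461/1992 = 0.73343
Step 3: ln(S2/S1) = ln(0.73343) = -0.31002
Step 4: m = -2.01490 / -0.31002 = 6.50

6.50 (Weibull m)
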